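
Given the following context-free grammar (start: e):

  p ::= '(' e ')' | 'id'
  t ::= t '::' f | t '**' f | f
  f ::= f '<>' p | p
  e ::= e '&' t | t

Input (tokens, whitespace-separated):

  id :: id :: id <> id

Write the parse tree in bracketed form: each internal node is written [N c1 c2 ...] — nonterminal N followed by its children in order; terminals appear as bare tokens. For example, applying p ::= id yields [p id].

[e [t [t [t [f [p id]]] :: [f [p id]]] :: [f [f [p id]] <> [p id]]]]

e
t
t :: f
t :: f :: f
f :: f :: f
p :: f :: f
id :: f :: f
id :: p :: f
id :: id :: f
id :: id :: f <> p
id :: id :: p <> p
id :: id :: id <> p
id :: id :: id <> id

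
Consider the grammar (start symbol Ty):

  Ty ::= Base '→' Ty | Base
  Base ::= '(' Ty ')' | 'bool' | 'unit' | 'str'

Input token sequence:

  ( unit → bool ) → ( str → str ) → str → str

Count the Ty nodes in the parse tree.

[Ty [Base ( [Ty [Base unit] → [Ty [Base bool]]] )] → [Ty [Base ( [Ty [Base str] → [Ty [Base str]]] )] → [Ty [Base str] → [Ty [Base str]]]]]

8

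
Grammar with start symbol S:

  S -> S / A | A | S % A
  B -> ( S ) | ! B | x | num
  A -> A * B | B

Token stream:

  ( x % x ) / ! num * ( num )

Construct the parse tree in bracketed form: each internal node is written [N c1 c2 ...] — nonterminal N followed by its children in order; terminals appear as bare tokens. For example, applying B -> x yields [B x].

[S [S [A [B ( [S [S [A [B x]]] % [A [B x]]] )]]] / [A [A [B ! [B num]]] * [B ( [S [A [B num]]] )]]]

S
S / A
A / A
B / A
( S ) / A
( S % A ) / A
( A % A ) / A
( B % A ) / A
( x % A ) / A
( x % B ) / A
( x % x ) / A
( x % x ) / A * B
( x % x ) / B * B
( x % x ) / ! B * B
( x % x ) / ! num * B
( x % x ) / ! num * ( S )
( x % x ) / ! num * ( A )
( x % x ) / ! num * ( B )
( x % x ) / ! num * ( num )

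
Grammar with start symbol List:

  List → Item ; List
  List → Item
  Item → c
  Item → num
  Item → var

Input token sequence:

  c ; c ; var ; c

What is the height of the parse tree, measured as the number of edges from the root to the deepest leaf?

5

[List [Item c] ; [List [Item c] ; [List [Item var] ; [List [Item c]]]]]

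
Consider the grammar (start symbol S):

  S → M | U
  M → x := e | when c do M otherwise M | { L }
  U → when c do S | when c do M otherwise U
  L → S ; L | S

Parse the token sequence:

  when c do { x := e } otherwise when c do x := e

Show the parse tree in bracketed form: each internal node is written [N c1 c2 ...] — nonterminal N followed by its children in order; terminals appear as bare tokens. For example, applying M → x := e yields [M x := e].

S
U
when c do M otherwise U
when c do { L } otherwise U
when c do { S } otherwise U
when c do { M } otherwise U
when c do { x := e } otherwise U
when c do { x := e } otherwise when c do S
when c do { x := e } otherwise when c do M
when c do { x := e } otherwise when c do x := e

[S [U when c do [M { [L [S [M x := e]]] }] otherwise [U when c do [S [M x := e]]]]]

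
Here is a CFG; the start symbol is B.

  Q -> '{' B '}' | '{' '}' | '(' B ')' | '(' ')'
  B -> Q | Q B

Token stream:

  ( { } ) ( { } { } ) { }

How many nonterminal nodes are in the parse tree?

[B [Q ( [B [Q { }]] )] [B [Q ( [B [Q { }] [B [Q { }]]] )] [B [Q { }]]]]

12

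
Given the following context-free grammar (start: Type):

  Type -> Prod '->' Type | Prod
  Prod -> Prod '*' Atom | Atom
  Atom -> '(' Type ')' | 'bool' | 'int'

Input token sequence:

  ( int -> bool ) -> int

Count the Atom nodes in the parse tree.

[Type [Prod [Atom ( [Type [Prod [Atom int]] -> [Type [Prod [Atom bool]]]] )]] -> [Type [Prod [Atom int]]]]

4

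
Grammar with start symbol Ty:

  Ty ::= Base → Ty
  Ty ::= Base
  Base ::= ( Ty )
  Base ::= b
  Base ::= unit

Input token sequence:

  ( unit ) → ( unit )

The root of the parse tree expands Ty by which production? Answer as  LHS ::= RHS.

[Ty [Base ( [Ty [Base unit]] )] → [Ty [Base ( [Ty [Base unit]] )]]]

Ty ::= Base → Ty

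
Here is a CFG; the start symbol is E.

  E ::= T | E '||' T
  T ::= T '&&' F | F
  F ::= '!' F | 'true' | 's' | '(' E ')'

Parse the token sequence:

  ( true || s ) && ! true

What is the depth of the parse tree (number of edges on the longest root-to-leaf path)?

[E [T [T [F ( [E [E [T [F true]]] || [T [F s]]] )]] && [F ! [F true]]]]

8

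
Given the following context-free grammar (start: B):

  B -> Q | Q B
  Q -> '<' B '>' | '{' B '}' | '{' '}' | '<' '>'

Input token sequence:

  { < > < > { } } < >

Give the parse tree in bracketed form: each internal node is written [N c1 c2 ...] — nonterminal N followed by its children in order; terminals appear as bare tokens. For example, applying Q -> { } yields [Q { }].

[B [Q { [B [Q < >] [B [Q < >] [B [Q { }]]]] }] [B [Q < >]]]

B
Q B
{ B } B
{ Q B } B
{ < > B } B
{ < > Q B } B
{ < > < > B } B
{ < > < > Q } B
{ < > < > { } } B
{ < > < > { } } Q
{ < > < > { } } < >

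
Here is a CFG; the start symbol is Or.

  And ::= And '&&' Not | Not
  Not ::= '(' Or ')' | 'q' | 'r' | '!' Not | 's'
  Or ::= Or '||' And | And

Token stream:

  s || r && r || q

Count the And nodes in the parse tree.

4

[Or [Or [Or [And [Not s]]] || [And [And [Not r]] && [Not r]]] || [And [Not q]]]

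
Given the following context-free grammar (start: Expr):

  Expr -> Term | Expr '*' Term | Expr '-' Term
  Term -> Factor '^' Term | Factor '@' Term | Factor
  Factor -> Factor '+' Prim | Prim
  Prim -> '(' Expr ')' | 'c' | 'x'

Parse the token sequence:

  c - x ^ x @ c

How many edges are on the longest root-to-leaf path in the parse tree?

6

[Expr [Expr [Term [Factor [Prim c]]]] - [Term [Factor [Prim x]] ^ [Term [Factor [Prim x]] @ [Term [Factor [Prim c]]]]]]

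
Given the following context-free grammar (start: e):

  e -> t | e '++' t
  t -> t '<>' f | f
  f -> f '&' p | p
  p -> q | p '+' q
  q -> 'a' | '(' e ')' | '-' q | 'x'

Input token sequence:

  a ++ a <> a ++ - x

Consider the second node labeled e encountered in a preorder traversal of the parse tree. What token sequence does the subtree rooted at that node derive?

[e [e [e [t [f [p [q a]]]]] ++ [t [t [f [p [q a]]]] <> [f [p [q a]]]]] ++ [t [f [p [q - [q x]]]]]]

a ++ a <> a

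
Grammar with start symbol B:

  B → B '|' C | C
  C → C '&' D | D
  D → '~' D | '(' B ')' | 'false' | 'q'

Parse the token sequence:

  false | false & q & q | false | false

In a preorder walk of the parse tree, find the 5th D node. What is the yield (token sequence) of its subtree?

[B [B [B [B [C [D false]]] | [C [C [C [D false]] & [D q]] & [D q]]] | [C [D false]]] | [C [D false]]]

false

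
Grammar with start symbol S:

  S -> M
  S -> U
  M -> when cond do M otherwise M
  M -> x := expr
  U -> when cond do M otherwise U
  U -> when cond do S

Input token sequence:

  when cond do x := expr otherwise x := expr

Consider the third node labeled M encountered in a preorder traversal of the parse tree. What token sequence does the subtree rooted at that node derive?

x := expr

[S [M when cond do [M x := expr] otherwise [M x := expr]]]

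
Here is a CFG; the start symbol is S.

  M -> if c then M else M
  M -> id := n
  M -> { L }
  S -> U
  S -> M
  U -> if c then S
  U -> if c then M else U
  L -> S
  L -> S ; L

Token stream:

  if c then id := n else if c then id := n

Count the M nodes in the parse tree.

2

[S [U if c then [M id := n] else [U if c then [S [M id := n]]]]]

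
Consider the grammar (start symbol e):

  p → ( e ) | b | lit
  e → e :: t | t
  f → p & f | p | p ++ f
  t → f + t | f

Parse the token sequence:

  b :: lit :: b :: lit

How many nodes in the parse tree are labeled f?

4

[e [e [e [e [t [f [p b]]]] :: [t [f [p lit]]]] :: [t [f [p b]]]] :: [t [f [p lit]]]]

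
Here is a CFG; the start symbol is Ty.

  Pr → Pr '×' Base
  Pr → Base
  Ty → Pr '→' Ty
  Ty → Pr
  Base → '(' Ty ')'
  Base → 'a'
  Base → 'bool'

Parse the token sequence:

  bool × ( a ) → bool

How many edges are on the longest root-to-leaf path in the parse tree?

[Ty [Pr [Pr [Base bool]] × [Base ( [Ty [Pr [Base a]]] )]] → [Ty [Pr [Base bool]]]]

6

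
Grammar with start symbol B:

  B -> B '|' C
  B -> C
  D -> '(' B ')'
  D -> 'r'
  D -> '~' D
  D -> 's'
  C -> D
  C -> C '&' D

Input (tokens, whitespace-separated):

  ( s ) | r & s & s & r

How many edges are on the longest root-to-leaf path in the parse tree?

7

[B [B [C [D ( [B [C [D s]]] )]]] | [C [C [C [C [D r]] & [D s]] & [D s]] & [D r]]]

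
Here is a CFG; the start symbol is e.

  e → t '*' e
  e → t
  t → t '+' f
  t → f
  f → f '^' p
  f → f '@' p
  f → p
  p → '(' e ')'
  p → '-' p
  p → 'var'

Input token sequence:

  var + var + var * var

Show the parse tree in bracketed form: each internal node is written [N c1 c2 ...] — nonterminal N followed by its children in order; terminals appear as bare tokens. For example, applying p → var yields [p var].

e
t * e
t + f * e
t + f + f * e
f + f + f * e
p + f + f * e
var + f + f * e
var + p + f * e
var + var + f * e
var + var + p * e
var + var + var * e
var + var + var * t
var + var + var * f
var + var + var * p
var + var + var * var

[e [t [t [t [f [p var]]] + [f [p var]]] + [f [p var]]] * [e [t [f [p var]]]]]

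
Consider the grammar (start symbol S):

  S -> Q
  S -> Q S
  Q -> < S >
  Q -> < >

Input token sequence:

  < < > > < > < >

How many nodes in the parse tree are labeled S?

[S [Q < [S [Q < >]] >] [S [Q < >] [S [Q < >]]]]

4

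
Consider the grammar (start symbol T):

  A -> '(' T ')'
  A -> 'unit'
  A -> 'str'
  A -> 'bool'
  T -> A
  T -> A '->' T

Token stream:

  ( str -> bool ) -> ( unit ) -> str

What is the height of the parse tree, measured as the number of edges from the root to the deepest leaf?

5

[T [A ( [T [A str] -> [T [A bool]]] )] -> [T [A ( [T [A unit]] )] -> [T [A str]]]]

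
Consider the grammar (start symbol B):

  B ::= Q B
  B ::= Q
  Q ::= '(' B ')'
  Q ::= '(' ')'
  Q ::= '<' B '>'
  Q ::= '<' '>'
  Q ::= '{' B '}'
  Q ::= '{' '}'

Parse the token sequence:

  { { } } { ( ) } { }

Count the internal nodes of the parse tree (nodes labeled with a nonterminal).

[B [Q { [B [Q { }]] }] [B [Q { [B [Q ( )]] }] [B [Q { }]]]]

10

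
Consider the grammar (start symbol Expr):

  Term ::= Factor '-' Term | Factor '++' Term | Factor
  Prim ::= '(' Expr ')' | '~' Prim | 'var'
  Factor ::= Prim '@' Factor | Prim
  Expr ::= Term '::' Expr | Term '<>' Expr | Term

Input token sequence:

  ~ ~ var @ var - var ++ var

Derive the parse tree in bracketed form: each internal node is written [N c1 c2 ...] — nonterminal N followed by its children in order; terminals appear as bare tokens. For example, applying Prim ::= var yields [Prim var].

[Expr [Term [Factor [Prim ~ [Prim ~ [Prim var]]] @ [Factor [Prim var]]] - [Term [Factor [Prim var]] ++ [Term [Factor [Prim var]]]]]]

Expr
Term
Factor - Term
Prim @ Factor - Term
~ Prim @ Factor - Term
~ ~ Prim @ Factor - Term
~ ~ var @ Factor - Term
~ ~ var @ Prim - Term
~ ~ var @ var - Term
~ ~ var @ var - Factor ++ Term
~ ~ var @ var - Prim ++ Term
~ ~ var @ var - var ++ Term
~ ~ var @ var - var ++ Factor
~ ~ var @ var - var ++ Prim
~ ~ var @ var - var ++ var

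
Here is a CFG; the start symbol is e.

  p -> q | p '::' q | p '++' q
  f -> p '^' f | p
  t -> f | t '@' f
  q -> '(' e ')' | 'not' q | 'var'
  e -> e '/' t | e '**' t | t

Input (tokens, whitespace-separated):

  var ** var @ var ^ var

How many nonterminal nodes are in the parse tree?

17

[e [e [t [f [p [q var]]]]] ** [t [t [f [p [q var]]]] @ [f [p [q var]] ^ [f [p [q var]]]]]]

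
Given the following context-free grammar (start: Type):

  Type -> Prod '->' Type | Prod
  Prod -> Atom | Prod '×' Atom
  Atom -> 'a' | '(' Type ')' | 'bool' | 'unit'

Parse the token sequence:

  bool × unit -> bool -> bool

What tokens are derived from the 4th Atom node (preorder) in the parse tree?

bool

[Type [Prod [Prod [Atom bool]] × [Atom unit]] -> [Type [Prod [Atom bool]] -> [Type [Prod [Atom bool]]]]]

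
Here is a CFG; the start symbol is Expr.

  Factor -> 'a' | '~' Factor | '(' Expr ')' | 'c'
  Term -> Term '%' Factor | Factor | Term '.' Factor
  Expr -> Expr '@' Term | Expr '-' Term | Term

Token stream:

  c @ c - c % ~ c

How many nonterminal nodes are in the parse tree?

12

[Expr [Expr [Expr [Term [Factor c]]] @ [Term [Factor c]]] - [Term [Term [Factor c]] % [Factor ~ [Factor c]]]]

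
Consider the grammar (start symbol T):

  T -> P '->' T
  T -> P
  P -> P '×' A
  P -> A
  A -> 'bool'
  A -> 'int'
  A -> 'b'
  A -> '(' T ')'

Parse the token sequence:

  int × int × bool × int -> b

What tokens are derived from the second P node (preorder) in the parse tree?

int × int × bool

[T [P [P [P [P [A int]] × [A int]] × [A bool]] × [A int]] -> [T [P [A b]]]]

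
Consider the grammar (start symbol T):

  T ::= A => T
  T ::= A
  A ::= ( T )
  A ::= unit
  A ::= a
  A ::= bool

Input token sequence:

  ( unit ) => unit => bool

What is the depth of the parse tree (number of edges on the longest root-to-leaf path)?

[T [A ( [T [A unit]] )] => [T [A unit] => [T [A bool]]]]

4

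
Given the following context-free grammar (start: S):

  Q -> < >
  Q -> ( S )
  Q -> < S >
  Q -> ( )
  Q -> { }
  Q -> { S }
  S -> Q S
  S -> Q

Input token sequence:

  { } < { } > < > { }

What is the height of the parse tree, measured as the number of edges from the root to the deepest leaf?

[S [Q { }] [S [Q < [S [Q { }]] >] [S [Q < >] [S [Q { }]]]]]

5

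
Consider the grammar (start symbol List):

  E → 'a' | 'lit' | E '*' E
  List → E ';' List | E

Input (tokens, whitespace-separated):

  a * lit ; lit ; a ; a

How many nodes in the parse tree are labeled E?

6

[List [E [E a] * [E lit]] ; [List [E lit] ; [List [E a] ; [List [E a]]]]]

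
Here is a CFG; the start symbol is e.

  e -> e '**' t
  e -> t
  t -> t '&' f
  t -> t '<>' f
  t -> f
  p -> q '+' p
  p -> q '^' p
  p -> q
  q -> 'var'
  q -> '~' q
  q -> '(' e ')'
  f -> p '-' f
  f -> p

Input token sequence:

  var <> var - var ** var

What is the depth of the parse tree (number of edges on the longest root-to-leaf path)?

[e [e [t [t [f [p [q var]]]] <> [f [p [q var]] - [f [p [q var]]]]]] ** [t [f [p [q var]]]]]

7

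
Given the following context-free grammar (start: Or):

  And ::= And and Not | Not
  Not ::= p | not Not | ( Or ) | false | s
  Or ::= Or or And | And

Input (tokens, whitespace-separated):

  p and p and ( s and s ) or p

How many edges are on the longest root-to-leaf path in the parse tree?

[Or [Or [And [And [And [Not p]] and [Not p]] and [Not ( [Or [And [And [Not s]] and [Not s]]] )]]] or [And [Not p]]]

8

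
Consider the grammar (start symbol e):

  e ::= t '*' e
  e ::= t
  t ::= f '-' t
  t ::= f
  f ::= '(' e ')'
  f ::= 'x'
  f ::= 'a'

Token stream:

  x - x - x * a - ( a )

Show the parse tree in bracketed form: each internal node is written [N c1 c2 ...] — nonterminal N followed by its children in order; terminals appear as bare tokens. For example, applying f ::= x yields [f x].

[e [t [f x] - [t [f x] - [t [f x]]]] * [e [t [f a] - [t [f ( [e [t [f a]]] )]]]]]

e
t * e
f - t * e
x - t * e
x - f - t * e
x - x - t * e
x - x - f * e
x - x - x * e
x - x - x * t
x - x - x * f - t
x - x - x * a - t
x - x - x * a - f
x - x - x * a - ( e )
x - x - x * a - ( t )
x - x - x * a - ( f )
x - x - x * a - ( a )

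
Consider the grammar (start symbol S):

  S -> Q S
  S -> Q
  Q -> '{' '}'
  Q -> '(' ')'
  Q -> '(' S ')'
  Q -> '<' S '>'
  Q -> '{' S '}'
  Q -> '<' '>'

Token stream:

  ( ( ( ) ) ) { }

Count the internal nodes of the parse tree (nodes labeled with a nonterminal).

[S [Q ( [S [Q ( [S [Q ( )]] )]] )] [S [Q { }]]]

8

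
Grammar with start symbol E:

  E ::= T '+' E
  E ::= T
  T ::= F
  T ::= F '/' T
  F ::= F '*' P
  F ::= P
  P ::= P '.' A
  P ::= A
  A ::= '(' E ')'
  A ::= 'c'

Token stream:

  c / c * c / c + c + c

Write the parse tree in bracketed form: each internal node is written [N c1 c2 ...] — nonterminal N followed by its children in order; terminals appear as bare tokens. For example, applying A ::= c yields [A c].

[E [T [F [P [A c]]] / [T [F [F [P [A c]]] * [P [A c]]] / [T [F [P [A c]]]]]] + [E [T [F [P [A c]]]] + [E [T [F [P [A c]]]]]]]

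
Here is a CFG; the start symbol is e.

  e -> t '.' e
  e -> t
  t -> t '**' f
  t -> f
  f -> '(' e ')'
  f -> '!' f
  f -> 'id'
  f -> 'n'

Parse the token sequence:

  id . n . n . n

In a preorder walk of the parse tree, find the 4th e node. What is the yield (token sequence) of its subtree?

n

[e [t [f id]] . [e [t [f n]] . [e [t [f n]] . [e [t [f n]]]]]]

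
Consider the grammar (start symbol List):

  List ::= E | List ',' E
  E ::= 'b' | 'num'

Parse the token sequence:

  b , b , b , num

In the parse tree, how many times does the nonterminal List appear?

4

[List [List [List [List [E b]] , [E b]] , [E b]] , [E num]]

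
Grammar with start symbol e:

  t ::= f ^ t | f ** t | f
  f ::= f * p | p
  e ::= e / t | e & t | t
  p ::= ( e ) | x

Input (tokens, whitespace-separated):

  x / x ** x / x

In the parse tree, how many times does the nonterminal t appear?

4

[e [e [e [t [f [p x]]]] / [t [f [p x]] ** [t [f [p x]]]]] / [t [f [p x]]]]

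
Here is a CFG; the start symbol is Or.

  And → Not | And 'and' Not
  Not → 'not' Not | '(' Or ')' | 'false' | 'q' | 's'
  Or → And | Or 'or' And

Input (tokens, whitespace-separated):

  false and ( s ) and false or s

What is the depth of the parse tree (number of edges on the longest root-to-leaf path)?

8

[Or [Or [And [And [And [Not false]] and [Not ( [Or [And [Not s]]] )]] and [Not false]]] or [And [Not s]]]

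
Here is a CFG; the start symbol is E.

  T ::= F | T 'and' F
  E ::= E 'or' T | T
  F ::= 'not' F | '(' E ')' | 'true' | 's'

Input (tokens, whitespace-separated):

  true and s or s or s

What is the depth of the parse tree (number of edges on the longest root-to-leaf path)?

6

[E [E [E [T [T [F true]] and [F s]]] or [T [F s]]] or [T [F s]]]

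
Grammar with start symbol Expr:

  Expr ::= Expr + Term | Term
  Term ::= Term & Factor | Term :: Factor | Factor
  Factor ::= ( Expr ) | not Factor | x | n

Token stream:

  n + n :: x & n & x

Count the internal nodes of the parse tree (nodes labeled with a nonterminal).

12

[Expr [Expr [Term [Factor n]]] + [Term [Term [Term [Term [Factor n]] :: [Factor x]] & [Factor n]] & [Factor x]]]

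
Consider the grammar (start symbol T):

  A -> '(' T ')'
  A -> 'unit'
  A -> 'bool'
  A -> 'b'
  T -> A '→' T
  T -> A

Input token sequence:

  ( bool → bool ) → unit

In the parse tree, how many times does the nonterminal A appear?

4

[T [A ( [T [A bool] → [T [A bool]]] )] → [T [A unit]]]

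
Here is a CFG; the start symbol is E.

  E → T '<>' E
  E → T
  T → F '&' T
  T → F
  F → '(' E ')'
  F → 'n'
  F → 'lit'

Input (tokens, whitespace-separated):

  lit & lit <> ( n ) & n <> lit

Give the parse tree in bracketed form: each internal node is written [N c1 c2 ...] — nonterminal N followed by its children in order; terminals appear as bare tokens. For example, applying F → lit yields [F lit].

[E [T [F lit] & [T [F lit]]] <> [E [T [F ( [E [T [F n]]] )] & [T [F n]]] <> [E [T [F lit]]]]]

E
T <> E
F & T <> E
lit & T <> E
lit & F <> E
lit & lit <> E
lit & lit <> T <> E
lit & lit <> F & T <> E
lit & lit <> ( E ) & T <> E
lit & lit <> ( T ) & T <> E
lit & lit <> ( F ) & T <> E
lit & lit <> ( n ) & T <> E
lit & lit <> ( n ) & F <> E
lit & lit <> ( n ) & n <> E
lit & lit <> ( n ) & n <> T
lit & lit <> ( n ) & n <> F
lit & lit <> ( n ) & n <> lit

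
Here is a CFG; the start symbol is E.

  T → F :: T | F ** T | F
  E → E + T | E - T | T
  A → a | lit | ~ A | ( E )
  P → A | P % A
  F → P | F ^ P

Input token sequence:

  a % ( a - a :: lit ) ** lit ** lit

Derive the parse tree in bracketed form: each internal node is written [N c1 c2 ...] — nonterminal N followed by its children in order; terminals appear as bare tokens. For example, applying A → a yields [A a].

[E [T [F [P [P [A a]] % [A ( [E [E [T [F [P [A a]]]]] - [T [F [P [A a]]] :: [T [F [P [A lit]]]]]] )]]] ** [T [F [P [A lit]]] ** [T [F [P [A lit]]]]]]]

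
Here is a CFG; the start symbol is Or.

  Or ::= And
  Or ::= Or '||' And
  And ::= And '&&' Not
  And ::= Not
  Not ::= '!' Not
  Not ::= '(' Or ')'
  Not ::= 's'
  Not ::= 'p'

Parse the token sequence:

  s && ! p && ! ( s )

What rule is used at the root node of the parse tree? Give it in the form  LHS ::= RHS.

[Or [And [And [And [Not s]] && [Not ! [Not p]]] && [Not ! [Not ( [Or [And [Not s]]] )]]]]

Or ::= And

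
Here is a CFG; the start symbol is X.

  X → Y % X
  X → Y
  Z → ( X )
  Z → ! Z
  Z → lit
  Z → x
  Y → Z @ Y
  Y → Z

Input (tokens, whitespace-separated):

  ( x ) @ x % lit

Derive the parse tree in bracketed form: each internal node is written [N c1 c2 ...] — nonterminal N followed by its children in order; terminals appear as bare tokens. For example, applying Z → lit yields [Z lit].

[X [Y [Z ( [X [Y [Z x]]] )] @ [Y [Z x]]] % [X [Y [Z lit]]]]

X
Y % X
Z @ Y % X
( X ) @ Y % X
( Y ) @ Y % X
( Z ) @ Y % X
( x ) @ Y % X
( x ) @ Z % X
( x ) @ x % X
( x ) @ x % Y
( x ) @ x % Z
( x ) @ x % lit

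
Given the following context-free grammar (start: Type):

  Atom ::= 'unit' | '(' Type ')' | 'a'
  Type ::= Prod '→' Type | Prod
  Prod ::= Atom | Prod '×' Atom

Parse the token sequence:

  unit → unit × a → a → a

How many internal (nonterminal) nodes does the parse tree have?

[Type [Prod [Atom unit]] → [Type [Prod [Prod [Atom unit]] × [Atom a]] → [Type [Prod [Atom a]] → [Type [Prod [Atom a]]]]]]

14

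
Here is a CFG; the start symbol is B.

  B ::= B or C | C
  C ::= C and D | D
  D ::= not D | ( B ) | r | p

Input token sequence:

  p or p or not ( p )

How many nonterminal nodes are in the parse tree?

13

[B [B [B [C [D p]]] or [C [D p]]] or [C [D not [D ( [B [C [D p]]] )]]]]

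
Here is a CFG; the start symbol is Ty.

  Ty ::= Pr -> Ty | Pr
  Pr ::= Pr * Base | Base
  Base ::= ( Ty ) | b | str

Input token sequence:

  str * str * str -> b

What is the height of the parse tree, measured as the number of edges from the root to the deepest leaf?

5

[Ty [Pr [Pr [Pr [Base str]] * [Base str]] * [Base str]] -> [Ty [Pr [Base b]]]]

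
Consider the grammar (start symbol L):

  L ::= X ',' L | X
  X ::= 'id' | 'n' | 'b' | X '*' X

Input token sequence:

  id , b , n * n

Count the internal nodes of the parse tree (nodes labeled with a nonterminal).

8

[L [X id] , [L [X b] , [L [X [X n] * [X n]]]]]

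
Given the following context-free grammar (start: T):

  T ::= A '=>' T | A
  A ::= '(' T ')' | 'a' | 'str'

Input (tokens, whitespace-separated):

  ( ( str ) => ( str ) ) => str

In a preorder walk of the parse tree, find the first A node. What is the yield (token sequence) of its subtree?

[T [A ( [T [A ( [T [A str]] )] => [T [A ( [T [A str]] )]]] )] => [T [A str]]]

( ( str ) => ( str ) )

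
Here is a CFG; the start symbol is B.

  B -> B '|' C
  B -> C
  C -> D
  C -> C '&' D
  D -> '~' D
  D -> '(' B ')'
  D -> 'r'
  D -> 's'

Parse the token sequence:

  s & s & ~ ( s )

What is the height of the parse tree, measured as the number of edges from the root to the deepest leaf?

7

[B [C [C [C [D s]] & [D s]] & [D ~ [D ( [B [C [D s]]] )]]]]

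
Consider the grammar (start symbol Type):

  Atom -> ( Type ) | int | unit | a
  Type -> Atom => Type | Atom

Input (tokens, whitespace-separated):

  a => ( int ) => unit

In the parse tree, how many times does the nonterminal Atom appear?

4

[Type [Atom a] => [Type [Atom ( [Type [Atom int]] )] => [Type [Atom unit]]]]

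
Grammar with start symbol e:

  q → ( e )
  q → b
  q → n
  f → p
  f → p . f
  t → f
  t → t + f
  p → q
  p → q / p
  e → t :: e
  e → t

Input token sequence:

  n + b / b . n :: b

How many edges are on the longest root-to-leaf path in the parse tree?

6

[e [t [t [f [p [q n]]]] + [f [p [q b] / [p [q b]]] . [f [p [q n]]]]] :: [e [t [f [p [q b]]]]]]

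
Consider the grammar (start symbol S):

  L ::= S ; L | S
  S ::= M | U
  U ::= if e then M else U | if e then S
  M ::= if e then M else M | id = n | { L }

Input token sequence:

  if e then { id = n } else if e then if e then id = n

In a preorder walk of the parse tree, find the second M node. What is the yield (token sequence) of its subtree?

[S [U if e then [M { [L [S [M id = n]]] }] else [U if e then [S [U if e then [S [M id = n]]]]]]]

id = n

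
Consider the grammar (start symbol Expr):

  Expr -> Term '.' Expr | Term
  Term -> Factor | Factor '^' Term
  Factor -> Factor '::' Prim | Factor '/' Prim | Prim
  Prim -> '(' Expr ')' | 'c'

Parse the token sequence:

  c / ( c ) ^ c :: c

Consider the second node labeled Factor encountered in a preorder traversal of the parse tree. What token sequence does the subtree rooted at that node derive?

[Expr [Term [Factor [Factor [Prim c]] / [Prim ( [Expr [Term [Factor [Prim c]]]] )]] ^ [Term [Factor [Factor [Prim c]] :: [Prim c]]]]]

c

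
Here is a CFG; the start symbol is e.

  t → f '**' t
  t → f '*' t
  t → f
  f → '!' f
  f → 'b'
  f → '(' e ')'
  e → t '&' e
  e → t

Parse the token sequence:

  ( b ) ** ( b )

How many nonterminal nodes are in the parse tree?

11

[e [t [f ( [e [t [f b]]] )] ** [t [f ( [e [t [f b]]] )]]]]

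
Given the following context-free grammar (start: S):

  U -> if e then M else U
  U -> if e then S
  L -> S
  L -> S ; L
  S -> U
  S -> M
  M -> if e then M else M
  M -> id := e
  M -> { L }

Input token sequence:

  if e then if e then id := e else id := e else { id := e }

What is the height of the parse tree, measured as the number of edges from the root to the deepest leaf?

6

[S [M if e then [M if e then [M id := e] else [M id := e]] else [M { [L [S [M id := e]]] }]]]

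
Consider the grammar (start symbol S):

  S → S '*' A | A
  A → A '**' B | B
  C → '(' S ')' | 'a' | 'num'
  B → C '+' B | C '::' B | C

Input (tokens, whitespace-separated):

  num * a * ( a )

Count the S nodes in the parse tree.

[S [S [S [A [B [C num]]]] * [A [B [C a]]]] * [A [B [C ( [S [A [B [C a]]]] )]]]]

4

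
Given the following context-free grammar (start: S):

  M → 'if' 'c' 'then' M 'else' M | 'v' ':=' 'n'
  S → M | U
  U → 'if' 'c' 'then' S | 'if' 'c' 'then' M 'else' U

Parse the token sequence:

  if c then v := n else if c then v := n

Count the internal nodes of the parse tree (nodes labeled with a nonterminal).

[S [U if c then [M v := n] else [U if c then [S [M v := n]]]]]

6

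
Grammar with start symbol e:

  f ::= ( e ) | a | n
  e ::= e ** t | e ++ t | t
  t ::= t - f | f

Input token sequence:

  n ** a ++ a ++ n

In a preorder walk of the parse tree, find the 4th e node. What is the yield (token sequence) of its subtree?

[e [e [e [e [t [f n]]] ** [t [f a]]] ++ [t [f a]]] ++ [t [f n]]]

n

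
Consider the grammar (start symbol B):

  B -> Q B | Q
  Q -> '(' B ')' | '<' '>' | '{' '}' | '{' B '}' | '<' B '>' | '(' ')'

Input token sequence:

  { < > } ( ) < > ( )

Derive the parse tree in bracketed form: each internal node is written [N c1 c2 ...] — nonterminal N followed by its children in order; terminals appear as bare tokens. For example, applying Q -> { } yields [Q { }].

B
Q B
{ B } B
{ Q } B
{ < > } B
{ < > } Q B
{ < > } ( ) B
{ < > } ( ) Q B
{ < > } ( ) < > B
{ < > } ( ) < > Q
{ < > } ( ) < > ( )

[B [Q { [B [Q < >]] }] [B [Q ( )] [B [Q < >] [B [Q ( )]]]]]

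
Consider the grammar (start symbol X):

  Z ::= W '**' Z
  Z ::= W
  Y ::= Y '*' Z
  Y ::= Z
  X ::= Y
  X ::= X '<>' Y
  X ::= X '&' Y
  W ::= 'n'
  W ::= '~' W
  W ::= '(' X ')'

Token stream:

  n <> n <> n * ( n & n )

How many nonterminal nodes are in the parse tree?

23

[X [X [X [Y [Z [W n]]]] <> [Y [Z [W n]]]] <> [Y [Y [Z [W n]]] * [Z [W ( [X [X [Y [Z [W n]]]] & [Y [Z [W n]]]] )]]]]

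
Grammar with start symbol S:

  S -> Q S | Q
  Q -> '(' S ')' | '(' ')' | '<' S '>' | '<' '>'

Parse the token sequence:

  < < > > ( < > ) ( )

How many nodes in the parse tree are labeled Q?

5

[S [Q < [S [Q < >]] >] [S [Q ( [S [Q < >]] )] [S [Q ( )]]]]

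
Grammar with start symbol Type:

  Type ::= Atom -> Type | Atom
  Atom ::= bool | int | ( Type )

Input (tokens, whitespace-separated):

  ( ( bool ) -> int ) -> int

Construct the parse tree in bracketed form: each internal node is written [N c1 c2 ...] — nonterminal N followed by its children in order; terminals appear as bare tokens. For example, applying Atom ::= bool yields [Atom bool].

Type
Atom -> Type
( Type ) -> Type
( Atom -> Type ) -> Type
( ( Type ) -> Type ) -> Type
( ( Atom ) -> Type ) -> Type
( ( bool ) -> Type ) -> Type
( ( bool ) -> Atom ) -> Type
( ( bool ) -> int ) -> Type
( ( bool ) -> int ) -> Atom
( ( bool ) -> int ) -> int

[Type [Atom ( [Type [Atom ( [Type [Atom bool]] )] -> [Type [Atom int]]] )] -> [Type [Atom int]]]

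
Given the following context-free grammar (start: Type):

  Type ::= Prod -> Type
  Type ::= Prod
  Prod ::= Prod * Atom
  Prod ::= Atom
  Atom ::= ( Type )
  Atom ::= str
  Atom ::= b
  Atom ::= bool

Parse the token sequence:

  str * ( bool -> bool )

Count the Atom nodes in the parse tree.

4

[Type [Prod [Prod [Atom str]] * [Atom ( [Type [Prod [Atom bool]] -> [Type [Prod [Atom bool]]]] )]]]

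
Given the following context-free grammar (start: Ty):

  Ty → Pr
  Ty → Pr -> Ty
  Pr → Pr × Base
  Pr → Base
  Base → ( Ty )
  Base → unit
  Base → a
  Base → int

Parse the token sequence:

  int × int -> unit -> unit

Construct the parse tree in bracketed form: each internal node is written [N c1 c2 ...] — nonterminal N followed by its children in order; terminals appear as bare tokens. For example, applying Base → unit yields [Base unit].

Ty
Pr -> Ty
Pr × Base -> Ty
Base × Base -> Ty
int × Base -> Ty
int × int -> Ty
int × int -> Pr -> Ty
int × int -> Base -> Ty
int × int -> unit -> Ty
int × int -> unit -> Pr
int × int -> unit -> Base
int × int -> unit -> unit

[Ty [Pr [Pr [Base int]] × [Base int]] -> [Ty [Pr [Base unit]] -> [Ty [Pr [Base unit]]]]]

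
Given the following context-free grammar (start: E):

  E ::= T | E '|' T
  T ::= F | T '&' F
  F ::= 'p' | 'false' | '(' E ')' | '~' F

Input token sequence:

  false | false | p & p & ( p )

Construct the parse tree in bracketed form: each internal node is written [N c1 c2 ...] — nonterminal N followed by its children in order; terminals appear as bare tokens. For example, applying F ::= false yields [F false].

E
E | T
E | T | T
T | T | T
F | T | T
false | T | T
false | F | T
false | false | T
false | false | T & F
false | false | T & F & F
false | false | F & F & F
false | false | p & F & F
false | false | p & p & F
false | false | p & p & ( E )
false | false | p & p & ( T )
false | false | p & p & ( F )
false | false | p & p & ( p )

[E [E [E [T [F false]]] | [T [F false]]] | [T [T [T [F p]] & [F p]] & [F ( [E [T [F p]]] )]]]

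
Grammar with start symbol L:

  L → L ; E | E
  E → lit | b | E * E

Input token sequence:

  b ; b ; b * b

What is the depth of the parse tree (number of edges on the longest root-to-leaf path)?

4

[L [L [L [E b]] ; [E b]] ; [E [E b] * [E b]]]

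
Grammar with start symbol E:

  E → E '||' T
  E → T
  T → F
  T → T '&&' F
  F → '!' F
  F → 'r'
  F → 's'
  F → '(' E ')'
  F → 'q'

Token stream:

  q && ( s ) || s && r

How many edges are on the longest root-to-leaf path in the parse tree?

7

[E [E [T [T [F q]] && [F ( [E [T [F s]]] )]]] || [T [T [F s]] && [F r]]]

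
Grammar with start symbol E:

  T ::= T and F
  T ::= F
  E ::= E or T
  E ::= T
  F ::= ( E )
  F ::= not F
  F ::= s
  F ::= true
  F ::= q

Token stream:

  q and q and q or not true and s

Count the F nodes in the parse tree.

6

[E [E [T [T [T [F q]] and [F q]] and [F q]]] or [T [T [F not [F true]]] and [F s]]]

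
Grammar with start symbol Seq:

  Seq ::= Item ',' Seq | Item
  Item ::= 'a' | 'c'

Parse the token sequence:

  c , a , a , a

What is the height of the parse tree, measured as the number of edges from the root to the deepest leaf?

[Seq [Item c] , [Seq [Item a] , [Seq [Item a] , [Seq [Item a]]]]]

5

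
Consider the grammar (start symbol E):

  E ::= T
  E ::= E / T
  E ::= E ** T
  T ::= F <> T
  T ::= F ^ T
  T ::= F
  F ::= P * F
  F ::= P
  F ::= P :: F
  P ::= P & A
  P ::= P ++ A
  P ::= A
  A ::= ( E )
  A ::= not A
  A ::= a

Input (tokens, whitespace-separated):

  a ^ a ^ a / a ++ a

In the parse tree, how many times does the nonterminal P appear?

[E [E [T [F [P [A a]]] ^ [T [F [P [A a]]] ^ [T [F [P [A a]]]]]]] / [T [F [P [P [A a]] ++ [A a]]]]]

5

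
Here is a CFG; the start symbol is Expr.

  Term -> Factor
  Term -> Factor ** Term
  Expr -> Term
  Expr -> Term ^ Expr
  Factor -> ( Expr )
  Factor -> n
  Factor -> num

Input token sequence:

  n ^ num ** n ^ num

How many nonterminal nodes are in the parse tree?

[Expr [Term [Factor n]] ^ [Expr [Term [Factor num] ** [Term [Factor n]]] ^ [Expr [Term [Factor num]]]]]

11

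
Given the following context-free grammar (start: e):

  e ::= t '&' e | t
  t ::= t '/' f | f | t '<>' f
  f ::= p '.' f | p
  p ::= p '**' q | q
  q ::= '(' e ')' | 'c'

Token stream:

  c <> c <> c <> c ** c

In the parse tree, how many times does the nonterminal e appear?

[e [t [t [t [t [f [p [q c]]]] <> [f [p [q c]]]] <> [f [p [q c]]]] <> [f [p [p [q c]] ** [q c]]]]]

1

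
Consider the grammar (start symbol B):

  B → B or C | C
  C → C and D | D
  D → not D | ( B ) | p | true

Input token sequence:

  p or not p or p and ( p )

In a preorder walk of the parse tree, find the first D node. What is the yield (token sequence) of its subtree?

p

[B [B [B [C [D p]]] or [C [D not [D p]]]] or [C [C [D p]] and [D ( [B [C [D p]]] )]]]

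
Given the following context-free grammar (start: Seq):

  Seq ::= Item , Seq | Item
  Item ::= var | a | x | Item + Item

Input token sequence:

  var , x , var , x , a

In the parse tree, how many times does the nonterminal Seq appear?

5

[Seq [Item var] , [Seq [Item x] , [Seq [Item var] , [Seq [Item x] , [Seq [Item a]]]]]]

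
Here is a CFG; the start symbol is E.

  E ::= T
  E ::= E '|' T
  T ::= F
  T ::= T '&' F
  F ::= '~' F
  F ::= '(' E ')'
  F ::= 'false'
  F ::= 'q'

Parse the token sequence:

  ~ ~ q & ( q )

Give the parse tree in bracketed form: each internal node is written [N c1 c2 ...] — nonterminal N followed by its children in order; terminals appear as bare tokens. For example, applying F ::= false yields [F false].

[E [T [T [F ~ [F ~ [F q]]]] & [F ( [E [T [F q]]] )]]]

E
T
T & F
F & F
~ F & F
~ ~ F & F
~ ~ q & F
~ ~ q & ( E )
~ ~ q & ( T )
~ ~ q & ( F )
~ ~ q & ( q )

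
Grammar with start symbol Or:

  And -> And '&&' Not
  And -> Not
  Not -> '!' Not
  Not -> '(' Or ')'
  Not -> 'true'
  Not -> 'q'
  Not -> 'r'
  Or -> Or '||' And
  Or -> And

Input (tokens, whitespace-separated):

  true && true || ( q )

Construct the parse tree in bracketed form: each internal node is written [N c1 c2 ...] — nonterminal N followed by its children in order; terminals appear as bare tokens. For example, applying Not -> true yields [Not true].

[Or [Or [And [And [Not true]] && [Not true]]] || [And [Not ( [Or [And [Not q]]] )]]]

Or
Or || And
And || And
And && Not || And
Not && Not || And
true && Not || And
true && true || And
true && true || Not
true && true || ( Or )
true && true || ( And )
true && true || ( Not )
true && true || ( q )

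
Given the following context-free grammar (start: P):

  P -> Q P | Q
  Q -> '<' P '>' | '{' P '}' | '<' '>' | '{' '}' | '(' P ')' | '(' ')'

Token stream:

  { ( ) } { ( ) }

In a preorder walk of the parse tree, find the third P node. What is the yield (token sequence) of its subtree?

[P [Q { [P [Q ( )]] }] [P [Q { [P [Q ( )]] }]]]

{ ( ) }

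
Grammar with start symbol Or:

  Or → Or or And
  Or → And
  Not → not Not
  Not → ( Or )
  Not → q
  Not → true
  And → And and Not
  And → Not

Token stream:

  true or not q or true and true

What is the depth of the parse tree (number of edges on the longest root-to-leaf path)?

5

[Or [Or [Or [And [Not true]]] or [And [Not not [Not q]]]] or [And [And [Not true]] and [Not true]]]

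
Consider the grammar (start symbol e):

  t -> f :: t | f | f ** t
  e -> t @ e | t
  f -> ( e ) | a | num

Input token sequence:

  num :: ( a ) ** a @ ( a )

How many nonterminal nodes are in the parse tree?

[e [t [f num] :: [t [f ( [e [t [f a]]] )] ** [t [f a]]]] @ [e [t [f ( [e [t [f a]]] )]]]]

16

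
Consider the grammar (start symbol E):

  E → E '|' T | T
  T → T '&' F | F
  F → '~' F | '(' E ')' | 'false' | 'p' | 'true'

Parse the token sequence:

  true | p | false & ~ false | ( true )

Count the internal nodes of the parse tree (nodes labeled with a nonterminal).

[E [E [E [E [T [F true]]] | [T [F p]]] | [T [T [F false]] & [F ~ [F false]]]] | [T [F ( [E [T [F true]]] )]]]

18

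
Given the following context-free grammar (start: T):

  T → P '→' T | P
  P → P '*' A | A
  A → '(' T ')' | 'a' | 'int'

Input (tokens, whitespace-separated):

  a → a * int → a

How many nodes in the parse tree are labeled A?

4

[T [P [A a]] → [T [P [P [A a]] * [A int]] → [T [P [A a]]]]]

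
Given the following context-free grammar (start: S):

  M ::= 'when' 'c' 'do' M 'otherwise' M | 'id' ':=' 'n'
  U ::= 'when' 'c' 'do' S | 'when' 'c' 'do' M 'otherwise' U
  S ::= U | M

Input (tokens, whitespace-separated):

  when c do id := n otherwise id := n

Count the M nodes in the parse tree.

[S [M when c do [M id := n] otherwise [M id := n]]]

3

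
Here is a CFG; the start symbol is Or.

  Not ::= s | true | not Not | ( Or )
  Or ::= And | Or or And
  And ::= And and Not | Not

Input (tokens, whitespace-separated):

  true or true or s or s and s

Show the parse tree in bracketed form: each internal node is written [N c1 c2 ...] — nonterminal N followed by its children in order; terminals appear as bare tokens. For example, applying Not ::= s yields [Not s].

Or
Or or And
Or or And or And
Or or And or And or And
And or And or And or And
Not or And or And or And
true or And or And or And
true or Not or And or And
true or true or And or And
true or true or Not or And
true or true or s or And
true or true or s or And and Not
true or true or s or Not and Not
true or true or s or s and Not
true or true or s or s and s

[Or [Or [Or [Or [And [Not true]]] or [And [Not true]]] or [And [Not s]]] or [And [And [Not s]] and [Not s]]]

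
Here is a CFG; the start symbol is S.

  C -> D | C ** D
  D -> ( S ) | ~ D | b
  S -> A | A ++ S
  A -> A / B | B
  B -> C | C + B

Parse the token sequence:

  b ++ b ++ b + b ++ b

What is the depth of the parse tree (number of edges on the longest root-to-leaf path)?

[S [A [B [C [D b]]]] ++ [S [A [B [C [D b]]]] ++ [S [A [B [C [D b]] + [B [C [D b]]]]] ++ [S [A [B [C [D b]]]]]]]]

8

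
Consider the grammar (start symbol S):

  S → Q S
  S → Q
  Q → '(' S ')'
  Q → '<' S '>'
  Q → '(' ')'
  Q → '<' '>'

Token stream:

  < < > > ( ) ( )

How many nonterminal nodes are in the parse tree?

8

[S [Q < [S [Q < >]] >] [S [Q ( )] [S [Q ( )]]]]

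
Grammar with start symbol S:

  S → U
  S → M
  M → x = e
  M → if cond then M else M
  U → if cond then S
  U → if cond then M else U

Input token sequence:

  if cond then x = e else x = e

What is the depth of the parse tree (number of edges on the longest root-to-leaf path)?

3

[S [M if cond then [M x = e] else [M x = e]]]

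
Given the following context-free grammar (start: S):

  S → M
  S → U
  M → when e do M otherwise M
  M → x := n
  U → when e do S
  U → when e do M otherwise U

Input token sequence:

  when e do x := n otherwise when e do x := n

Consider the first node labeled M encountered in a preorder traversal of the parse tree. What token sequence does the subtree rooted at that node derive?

[S [U when e do [M x := n] otherwise [U when e do [S [M x := n]]]]]

x := n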